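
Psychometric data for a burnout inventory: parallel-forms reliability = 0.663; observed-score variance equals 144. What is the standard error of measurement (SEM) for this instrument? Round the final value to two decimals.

6.97

σ = 144^(1/2) = 12.000
The standard error of measurement is 12.000·√(1 − 0.663) ≈ 12.000·0.581 ≈ 6.966.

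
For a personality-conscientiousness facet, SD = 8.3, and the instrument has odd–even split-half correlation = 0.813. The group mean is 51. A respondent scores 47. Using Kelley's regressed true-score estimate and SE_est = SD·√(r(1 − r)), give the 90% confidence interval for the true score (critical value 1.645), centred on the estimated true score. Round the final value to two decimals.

Spearman-Brown: r = 2(0.813) / (1 + 0.813) = 1.6260 / 1.8130 ≃ 0.8969
T̂ = r·X + (1 − r)·M = 0.8969×47 + 0.1031×51 ≃ 42.1522 + 5.2603 ≃ 47.4126
SE_est = 8.3000·√[r(1 − r)] ≃ 2.5244
CI = 47.4126 ± 1.645 × 2.5244 → [43.2599, 51.5652]

[43.26, 51.57]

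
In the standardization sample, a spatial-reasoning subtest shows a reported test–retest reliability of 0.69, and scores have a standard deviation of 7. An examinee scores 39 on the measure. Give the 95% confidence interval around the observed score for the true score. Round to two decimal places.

SEM = 7.00000 * √(1 − 0.69000) = 7.00000 * √0.31000 ≈ 7.00000 * 0.55678 ≈ 3.89744
Half-width = 1.96*3.89744 ≈ 7.63897
CI = 39 ± 7.63897 → [31.36103, 46.63897]

[31.36, 46.64]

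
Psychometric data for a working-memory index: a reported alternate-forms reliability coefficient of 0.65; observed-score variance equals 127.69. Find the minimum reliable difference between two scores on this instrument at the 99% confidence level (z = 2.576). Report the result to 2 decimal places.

SD = √127.69 = 11.3000
SEM = 11.3000·√(1 − 0.6500) ≈ 6.6852
SE_diff = √2 · SEM ≈ 9.4543
Smallest detectable difference = 2.576·9.4543 ≈ 24.3542

24.35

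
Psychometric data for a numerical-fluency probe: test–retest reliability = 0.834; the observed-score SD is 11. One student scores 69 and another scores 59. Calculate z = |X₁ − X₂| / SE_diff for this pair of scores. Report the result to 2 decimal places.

1.58

SEM = 11.00000 × √(1 − 0.83400) = 11.00000 × √0.16600 ≃ 11.00000 × 0.40743 ≃ 4.48174
SE_diff = √2 × SEM ≃ 6.33814
z = 10 / 6.33814 ≃ 1.57775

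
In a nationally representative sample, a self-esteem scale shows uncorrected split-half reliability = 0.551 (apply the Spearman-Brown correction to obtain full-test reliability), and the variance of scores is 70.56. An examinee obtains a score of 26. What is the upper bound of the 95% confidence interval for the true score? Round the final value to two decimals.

34.86

σ = 70.56^(1/2) = 8.4000
r_full = 2·0.551 / (1 + 0.551) ≈ 0.7105
SEM = 8.4000*√(1 − 0.7105) ≈ 4.5196
Margin = 1.96 * 4.5196 ≈ 8.8583
Upper limit = 26 + 8.8583 ≈ 34.8583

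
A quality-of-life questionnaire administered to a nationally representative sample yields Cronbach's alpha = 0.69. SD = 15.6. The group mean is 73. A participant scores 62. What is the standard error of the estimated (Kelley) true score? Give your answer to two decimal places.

7.21

SE_est = SD · √(r(1 − r)) = 15.60000 · √0.21390 ≈ 15.60000 · 0.46249 ≈ 7.21489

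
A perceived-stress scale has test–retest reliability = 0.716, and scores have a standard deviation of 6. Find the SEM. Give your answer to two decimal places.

3.20

SEM = 6.0000 * √(1 − 0.7160) = 6.0000 * √0.2840 ≈ 6.0000 * 0.5329 ≈ 3.1975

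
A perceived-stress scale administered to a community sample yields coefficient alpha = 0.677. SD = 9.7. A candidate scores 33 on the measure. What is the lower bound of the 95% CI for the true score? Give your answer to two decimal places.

22.19

SEM = 9.70000 · √(1 − 0.67700) = 9.70000 · √0.32300 ≈ 9.70000 · 0.56833 ≈ 5.51281
1.96 · SEM ≈ 10.80511
Lower limit = 33 − 10.80511 ≈ 22.19489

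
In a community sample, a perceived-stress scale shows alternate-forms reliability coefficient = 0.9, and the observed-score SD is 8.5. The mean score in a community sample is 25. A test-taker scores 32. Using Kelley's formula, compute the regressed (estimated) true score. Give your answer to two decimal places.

31.30

Estimated true score = 0.9000×32 + (1 − 0.9000)×25 ≈ 31.3000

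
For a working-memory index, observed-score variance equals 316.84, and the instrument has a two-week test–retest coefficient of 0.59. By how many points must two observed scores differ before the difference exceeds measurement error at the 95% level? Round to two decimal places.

31.59

SD = √316.84 = 17.8000
SEM = 17.8000 × √(1 − 0.5900) = 17.8000 × √0.4100 ≃ 17.8000 × 0.6403 ≃ 11.3976
SE_diff = √2 × SEM ≃ 16.1186
Smallest detectable difference = 1.96×16.1186 ≃ 31.5924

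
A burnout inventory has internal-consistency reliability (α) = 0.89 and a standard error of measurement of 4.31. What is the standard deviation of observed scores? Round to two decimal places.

13.00

σ = SEM·(1 − r)^(−1/2) ≈ 4.31×3.0151 ≈ 12.9951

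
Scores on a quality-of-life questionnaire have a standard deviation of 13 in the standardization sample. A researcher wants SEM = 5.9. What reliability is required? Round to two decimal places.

Required reliability = 1 − (SEM/SD)² = 1 − 0.206 ≈ 0.794

0.79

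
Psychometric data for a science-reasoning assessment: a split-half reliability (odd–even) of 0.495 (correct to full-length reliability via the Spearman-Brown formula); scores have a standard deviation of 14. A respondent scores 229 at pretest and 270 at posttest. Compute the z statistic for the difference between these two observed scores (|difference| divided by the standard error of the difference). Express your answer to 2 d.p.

r_full = 2·0.495 / (1 + 0.495) ≈ 0.6622
The standard error of measurement is 14.0000*√(1 − 0.6622) ≈ 14.0000*0.5812 ≈ 8.1368.
SE_diff = SEM * √2 ≈ 8.1368 * 1.4142 ≈ 11.5072
z = |229 − 270| / 11.5072 = 41 / 11.5072 ≈ 3.5630

3.56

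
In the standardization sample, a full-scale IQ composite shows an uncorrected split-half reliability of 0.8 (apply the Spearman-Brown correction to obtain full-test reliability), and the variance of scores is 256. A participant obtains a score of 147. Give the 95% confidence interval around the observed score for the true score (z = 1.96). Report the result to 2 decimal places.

SD = √256 = 16.0000
Spearman-Brown: r = 2(0.8) / (1 + 0.8) = 1.6000 / 1.8000 ≈ 0.8889
The standard error of measurement is 16.0000×√(1 − 0.8889) ≈ 16.0000×0.3333 ≈ 5.3333.
1.96 × SEM ≈ 10.4533
CI = 147 ± 10.4533 → [136.5467, 157.4533]

[136.55, 157.45]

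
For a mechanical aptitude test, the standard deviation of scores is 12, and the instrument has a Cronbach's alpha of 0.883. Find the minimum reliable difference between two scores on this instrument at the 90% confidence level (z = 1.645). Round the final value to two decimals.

SEM = 12.0000×√(1 − 0.8830) ≃ 4.1046
SE_diff = √2 × SEM ≃ 5.8048
Smallest detectable difference = 1.645×5.8048 ≃ 9.5489

9.55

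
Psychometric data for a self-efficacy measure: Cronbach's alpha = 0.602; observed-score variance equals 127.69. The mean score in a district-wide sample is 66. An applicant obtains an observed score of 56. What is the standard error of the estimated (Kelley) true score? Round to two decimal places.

5.53

SD = √127.69 = 11.30000
SE_est = 11.30000*√(0.60200*0.39800) ≈ 5.53119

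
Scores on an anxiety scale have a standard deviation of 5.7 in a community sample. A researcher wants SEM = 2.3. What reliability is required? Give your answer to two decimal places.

0.84

r = 1 − (SEM / SD)² = 1 − (2.3000 / 5.7)² ≈ 1 − 0.1628 ≈ 0.8372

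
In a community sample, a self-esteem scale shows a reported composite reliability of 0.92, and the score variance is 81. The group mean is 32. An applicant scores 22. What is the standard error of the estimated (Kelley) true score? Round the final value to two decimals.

SD = √81 ≈ 9.0000
SE_est = 9.0000*√(0.9200*0.0800) ≈ 2.4416

2.44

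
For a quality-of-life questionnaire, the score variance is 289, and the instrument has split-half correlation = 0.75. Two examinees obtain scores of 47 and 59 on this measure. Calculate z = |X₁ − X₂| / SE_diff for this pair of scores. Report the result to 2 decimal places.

1.32

SD = √289 ≈ 17.0000
Full-length reliability (Spearman-Brown) = 2(0.75)/(1+0.75) ≈ 0.8571
SEM = 17.0000×√(1 − 0.8571) ≈ 6.4254
SE_diff = √2 × SEM ≈ 9.0869
z = 12 / 9.0869 ≈ 1.3206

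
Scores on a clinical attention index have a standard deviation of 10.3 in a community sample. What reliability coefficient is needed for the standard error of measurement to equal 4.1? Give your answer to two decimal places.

0.84

r = 1 − (SEM / SD)² = 1 − (4.1000 / 10.3)² ≃ 1 − 0.1585 ≃ 0.8415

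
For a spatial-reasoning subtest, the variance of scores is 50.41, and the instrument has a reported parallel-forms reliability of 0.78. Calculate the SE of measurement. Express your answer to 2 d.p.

SD = √50.41 ≃ 7.1000
SEM = 7.1000 · √(1 − 0.7800) = 7.1000 · √0.2200 ≃ 7.1000 · 0.4690 ≃ 3.3302

3.33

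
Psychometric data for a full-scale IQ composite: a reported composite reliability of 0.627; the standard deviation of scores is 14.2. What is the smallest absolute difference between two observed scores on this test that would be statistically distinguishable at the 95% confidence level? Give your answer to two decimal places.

SEM = 14.200 · √(1 − 0.627) = 14.200 · √0.373 ≃ 14.200 · 0.611 ≃ 8.672
SE_diff = SEM · √2 ≃ 8.672 · 1.414 ≃ 12.265
Smallest detectable difference = 1.96·12.265 ≃ 24.039

24.04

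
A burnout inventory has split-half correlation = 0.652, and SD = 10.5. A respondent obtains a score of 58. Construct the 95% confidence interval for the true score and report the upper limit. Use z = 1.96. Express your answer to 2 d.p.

Full-length reliability (Spearman-Brown) = 2(0.652)/(1+0.652) ≈ 0.789
SEM = 10.500 × √(1 − 0.789) = 10.500 × √0.211 ≈ 10.500 × 0.459 ≈ 4.819
Margin = 1.96 × 4.819 ≈ 9.446
Upper limit = 58 + 9.446 ≈ 67.446

67.45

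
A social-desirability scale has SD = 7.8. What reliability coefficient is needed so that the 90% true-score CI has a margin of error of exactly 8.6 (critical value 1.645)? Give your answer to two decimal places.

0.55

Required SEM = 8.6 / 1.645 ≈ 5.228
Required reliability = 1 − (SEM/SD)² = 1 − 0.449 ≈ 0.551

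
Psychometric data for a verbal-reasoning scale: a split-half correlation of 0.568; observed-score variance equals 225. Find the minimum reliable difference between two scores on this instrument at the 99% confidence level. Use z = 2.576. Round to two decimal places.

SD = √225 ≈ 15.00000
r_full = 2·0.568 / (1 + 0.568) ≈ 0.72449
SEM = 15.00000 * √(1 − 0.72449) = 15.00000 * √0.27551 ≈ 15.00000 * 0.52489 ≈ 7.87336
SE_diff = √2 * SEM ≈ 11.13461
Minimum reliable difference = 2.576 * SE_diff ≈ 2.576 * 11.13461 ≈ 28.68276

28.68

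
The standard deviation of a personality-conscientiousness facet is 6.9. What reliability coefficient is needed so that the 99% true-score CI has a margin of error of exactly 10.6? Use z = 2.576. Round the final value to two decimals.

0.64

SEM needed = half-width / z = 10.6/2.576 ≈ 4.115
r = 1 − (4.115/6.9)² ≈ 1 − 0.356 ≈ 0.644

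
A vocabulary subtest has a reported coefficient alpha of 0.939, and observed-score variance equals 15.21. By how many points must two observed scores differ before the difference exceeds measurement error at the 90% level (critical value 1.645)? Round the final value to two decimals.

SD = √15.21 = 3.9000
The standard error of measurement is 3.9000*√(1 − 0.9390) ≈ 3.9000*0.2470 ≈ 0.9632.
SE_diff = √2 * SEM ≈ 1.3622
Minimum reliable difference = 1.645 * SE_diff ≈ 1.645 * 1.3622 ≈ 2.2408

2.24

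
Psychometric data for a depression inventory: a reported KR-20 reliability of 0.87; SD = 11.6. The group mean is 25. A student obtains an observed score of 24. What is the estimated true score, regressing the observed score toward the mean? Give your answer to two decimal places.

24.13

Estimated true score = 0.87000*24 + (1 − 0.87000)*25 ≈ 24.13000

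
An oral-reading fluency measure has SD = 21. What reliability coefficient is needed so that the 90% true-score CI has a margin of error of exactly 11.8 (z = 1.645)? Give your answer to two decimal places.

SEM needed = half-width / z = 11.8/1.645 ≈ 7.17325
r = 1 − (7.17325/21)² ≈ 1 − 0.11668 ≈ 0.88332

0.88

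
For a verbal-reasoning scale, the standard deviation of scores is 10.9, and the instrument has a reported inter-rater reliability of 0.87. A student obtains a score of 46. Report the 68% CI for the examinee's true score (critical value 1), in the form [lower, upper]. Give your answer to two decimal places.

The standard error of measurement is 10.90000*√(1 − 0.87000) ≈ 10.90000*0.36056 ≈ 3.93005.
Margin = 1 * 3.93005 ≈ 3.93005
Interval: (42.06995, 49.93005)

[42.07, 49.93]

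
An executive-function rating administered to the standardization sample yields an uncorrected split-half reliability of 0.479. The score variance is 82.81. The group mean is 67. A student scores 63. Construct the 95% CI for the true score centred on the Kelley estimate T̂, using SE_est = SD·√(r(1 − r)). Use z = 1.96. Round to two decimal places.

[55.89, 72.93]

SD = √82.81 ≃ 9.100
r_full = 2·0.479 / (1 + 0.479) ≃ 0.648
T̂ = 0.648(63) + 0.352(67) ≃ 64.409
SE_est = 9.100·√[r(1 − r)] ≃ 4.347
95% CI: 64.409 ± 8.520 ≃ (55.889, 72.929)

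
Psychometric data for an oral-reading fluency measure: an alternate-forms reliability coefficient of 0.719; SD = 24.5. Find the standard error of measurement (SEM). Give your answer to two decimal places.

12.99

The standard error of measurement is 24.500·√(1 − 0.719) ≈ 24.500·0.530 ≈ 12.987.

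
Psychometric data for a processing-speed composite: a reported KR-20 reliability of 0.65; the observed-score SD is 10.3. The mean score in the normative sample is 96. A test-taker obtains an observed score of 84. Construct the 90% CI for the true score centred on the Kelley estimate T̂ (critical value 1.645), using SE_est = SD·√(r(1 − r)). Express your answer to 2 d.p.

Estimated true score = 0.6500×84 + (1 − 0.6500)×96 ≈ 88.2000
SE_est = SD × √(r(1 − r)) = 10.3000 × √0.2275 ≈ 10.3000 × 0.4770 ≈ 4.9128
CI = 88.2000 ± 1.645 × 4.9128 → [80.1185, 96.2815]

[80.12, 96.28]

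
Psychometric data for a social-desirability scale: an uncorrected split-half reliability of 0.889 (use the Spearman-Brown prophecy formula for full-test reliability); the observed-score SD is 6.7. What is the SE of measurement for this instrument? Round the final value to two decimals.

1.62

Full-length reliability (Spearman-Brown) = 2(0.889)/(1+0.889) ≃ 0.941
The standard error of measurement is 6.700*√(1 − 0.941) ≃ 6.700*0.242 ≃ 1.624.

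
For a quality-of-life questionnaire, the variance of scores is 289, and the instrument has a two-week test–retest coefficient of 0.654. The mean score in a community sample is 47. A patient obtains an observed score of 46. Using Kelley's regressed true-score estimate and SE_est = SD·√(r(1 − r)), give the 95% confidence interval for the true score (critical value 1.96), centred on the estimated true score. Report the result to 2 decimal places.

[30.50, 62.20]

SD = √289 = 17.00000
Estimated true score = 0.65400·46 + (1 − 0.65400)·47 ≃ 46.34600
SE_est = SD · √(r(1 − r)) = 17.00000 · √0.22628 ≃ 17.00000 · 0.47569 ≃ 8.08678
CI = 46.34600 ± 1.96 · 8.08678 → [30.49590, 62.19610]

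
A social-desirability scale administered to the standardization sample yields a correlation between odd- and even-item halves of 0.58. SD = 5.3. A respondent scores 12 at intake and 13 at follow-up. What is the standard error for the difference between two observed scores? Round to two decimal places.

Full-length reliability (Spearman-Brown) = 2(0.58)/(1+0.58) ≈ 0.7342
SEM = 5.3000*√(1 − 0.7342) ≈ 2.7326
SE_diff = SEM * √2 ≈ 2.7326 * 1.4142 ≈ 3.8644

3.86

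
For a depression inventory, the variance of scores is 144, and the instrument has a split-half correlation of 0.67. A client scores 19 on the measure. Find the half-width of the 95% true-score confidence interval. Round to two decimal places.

10.46

SD = √144 ≈ 12.000
Full-length reliability (Spearman-Brown) = 2(0.67)/(1+0.67) ≈ 0.802
SEM = 12.000 × √(1 − 0.802) = 12.000 × √0.198 ≈ 12.000 × 0.445 ≈ 5.334
Margin = 1.96 × 5.334 ≈ 10.455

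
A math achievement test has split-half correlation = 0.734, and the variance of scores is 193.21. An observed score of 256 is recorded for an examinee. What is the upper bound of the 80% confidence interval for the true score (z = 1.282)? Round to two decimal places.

262.98

SD = √193.21 = 13.9000
r_full = 2·0.734 / (1 + 0.734) ≃ 0.8466
SEM = 13.9000 × √(1 − 0.8466) = 13.9000 × √0.1534 ≃ 13.9000 × 0.3917 ≃ 5.4442
1.282 × SEM ≃ 6.9794
Upper limit = 256 + 6.9794 ≃ 262.9794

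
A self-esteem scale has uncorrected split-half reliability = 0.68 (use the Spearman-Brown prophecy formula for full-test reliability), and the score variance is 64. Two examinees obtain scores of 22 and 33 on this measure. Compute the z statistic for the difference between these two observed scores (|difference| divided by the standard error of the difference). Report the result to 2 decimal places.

σ = 64^(1/2) = 8.000
Spearman-Brown: r = 2(0.68) / (1 + 0.68) = 1.360 / 1.680 ≈ 0.810
The standard error of measurement is 8.000*√(1 − 0.810) ≈ 8.000*0.436 ≈ 3.491.
SE_diff = SEM * √2 ≈ 3.491 * 1.414 ≈ 4.938
z = |22 − 33| / 4.938 = 11 / 4.938 ≈ 2.228

2.23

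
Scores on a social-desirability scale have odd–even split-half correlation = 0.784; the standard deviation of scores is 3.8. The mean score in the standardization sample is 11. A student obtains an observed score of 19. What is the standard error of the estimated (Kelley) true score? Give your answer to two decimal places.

Spearman-Brown: r = 2(0.784) / (1 + 0.784) = 1.5680 / 1.7840 ≈ 0.8789
SE_est = SD · √(r(1 − r)) = 3.8000 · √0.1064 ≈ 3.8000 · 0.3262 ≈ 1.2396

1.24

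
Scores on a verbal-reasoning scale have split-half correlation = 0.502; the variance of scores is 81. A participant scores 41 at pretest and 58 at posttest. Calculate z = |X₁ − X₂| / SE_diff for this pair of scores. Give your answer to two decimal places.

2.32

SD = √81 ≈ 9.000
Full-length reliability (Spearman-Brown) = 2(0.502)/(1+0.502) ≈ 0.668
SEM = 9.000 * √(1 − 0.668) = 9.000 * √0.332 ≈ 9.000 * 0.576 ≈ 5.182
Standard error of the difference = 5.182·√2 ≈ 7.329
z = |41 − 58| / 7.329 = 17 / 7.329 ≈ 2.320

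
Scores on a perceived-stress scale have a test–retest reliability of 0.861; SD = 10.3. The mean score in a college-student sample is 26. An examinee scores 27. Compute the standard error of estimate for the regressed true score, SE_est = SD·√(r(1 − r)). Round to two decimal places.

SE_est = SD * √(r(1 − r)) = 10.300 * √0.120 ≃ 10.300 * 0.346 ≃ 3.563

3.56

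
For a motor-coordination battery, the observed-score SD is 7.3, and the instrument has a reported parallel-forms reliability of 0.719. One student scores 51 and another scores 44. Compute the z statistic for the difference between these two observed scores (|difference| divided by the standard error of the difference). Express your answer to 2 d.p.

SEM = 7.300·√(1 − 0.719) ≈ 3.870
SE_diff = √2 · SEM ≈ 5.473
z = |51 − 44| / 5.473 = 7 / 5.473 ≈ 1.279

1.28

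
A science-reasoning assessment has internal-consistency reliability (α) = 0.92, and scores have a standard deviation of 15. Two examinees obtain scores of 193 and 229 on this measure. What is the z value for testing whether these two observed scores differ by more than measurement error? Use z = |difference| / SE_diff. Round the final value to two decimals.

6.00

The standard error of measurement is 15.00000×√(1 − 0.92000) ≈ 15.00000×0.28284 ≈ 4.24264.
SE_diff = SEM × √2 ≈ 4.24264 × 1.41421 ≈ 6.00000
z = 36 / 6.00000 ≈ 6.00000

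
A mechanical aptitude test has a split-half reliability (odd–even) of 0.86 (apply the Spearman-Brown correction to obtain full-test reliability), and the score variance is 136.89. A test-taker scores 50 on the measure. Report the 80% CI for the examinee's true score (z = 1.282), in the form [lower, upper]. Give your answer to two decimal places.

[45.88, 54.12]

SD = √136.89 ≈ 11.7000
r_full = 2·0.86 / (1 + 0.86) ≈ 0.9247
SEM = 11.7000 × √(1 − 0.9247) = 11.7000 × √0.0753 ≈ 11.7000 × 0.2744 ≈ 3.2099
1.282 × SEM ≈ 4.1151
Interval: (45.8849, 54.1151)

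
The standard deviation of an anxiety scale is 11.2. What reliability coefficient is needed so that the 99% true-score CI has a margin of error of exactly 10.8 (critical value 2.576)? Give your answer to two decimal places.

SEM needed = half-width / z = 10.8/2.576 ≈ 4.19255
r = 1 − (4.19255/11.2)² ≈ 1 − 0.14013 ≈ 0.85987

0.86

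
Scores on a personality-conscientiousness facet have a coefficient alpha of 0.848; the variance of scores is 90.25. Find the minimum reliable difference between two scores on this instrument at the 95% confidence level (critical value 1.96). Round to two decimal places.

SD = √90.25 ≃ 9.500
SEM = 9.500·√(1 − 0.848) ≃ 3.704
SE_diff = √2 · SEM ≃ 5.238
Minimum reliable difference = 1.96 · SE_diff ≃ 1.96 · 5.238 ≃ 10.266

10.27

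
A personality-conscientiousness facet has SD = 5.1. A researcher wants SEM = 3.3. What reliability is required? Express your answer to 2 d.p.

r = 1 − (3.300/5.1)² ≈ 1 − 0.419 ≈ 0.581

0.58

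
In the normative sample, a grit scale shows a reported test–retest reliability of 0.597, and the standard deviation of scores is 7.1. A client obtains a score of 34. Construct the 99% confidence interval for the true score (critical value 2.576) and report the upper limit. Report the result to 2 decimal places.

45.61

SEM = 7.1000 * √(1 − 0.5970) = 7.1000 * √0.4030 ≈ 7.1000 * 0.6348 ≈ 4.5072
2.576 * SEM ≈ 11.6107
Upper bound: 34 + 11.6107 = 45.6107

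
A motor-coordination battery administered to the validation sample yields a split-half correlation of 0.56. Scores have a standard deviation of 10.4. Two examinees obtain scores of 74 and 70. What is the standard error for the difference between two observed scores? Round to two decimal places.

r_full = 2·0.56 / (1 + 0.56) ≈ 0.718
SEM = 10.400 · √(1 − 0.718) = 10.400 · √0.282 ≈ 10.400 · 0.531 ≈ 5.523
SE_diff = √2 · SEM ≈ 7.811

7.81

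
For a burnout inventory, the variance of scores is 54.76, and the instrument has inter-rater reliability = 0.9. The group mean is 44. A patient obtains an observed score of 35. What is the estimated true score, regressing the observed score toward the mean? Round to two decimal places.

35.90

T̂ = 0.9000(35) + 0.1000(44) ≃ 35.9000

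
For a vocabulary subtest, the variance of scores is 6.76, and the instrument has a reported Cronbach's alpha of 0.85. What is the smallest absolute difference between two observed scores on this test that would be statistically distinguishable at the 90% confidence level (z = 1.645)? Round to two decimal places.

2.34

σ = 6.76^(1/2) = 2.6000
SEM = 2.6000 × √(1 − 0.8500) = 2.6000 × √0.1500 ≈ 2.6000 × 0.3873 ≈ 1.0070
SE_diff = √2 × SEM ≈ 1.4241
Smallest detectable difference = 1.645×1.4241 ≈ 2.3426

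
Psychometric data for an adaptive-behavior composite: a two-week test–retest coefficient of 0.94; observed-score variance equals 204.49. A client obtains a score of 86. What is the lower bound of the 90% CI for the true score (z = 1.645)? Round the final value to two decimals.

SD = √204.49 = 14.300
SEM = 14.300 · √(1 − 0.940) = 14.300 · √0.060 ≃ 14.300 · 0.245 ≃ 3.503
Half-width = 1.645·3.503 ≃ 5.762
Lower limit = 86 − 5.762 ≃ 80.238

80.24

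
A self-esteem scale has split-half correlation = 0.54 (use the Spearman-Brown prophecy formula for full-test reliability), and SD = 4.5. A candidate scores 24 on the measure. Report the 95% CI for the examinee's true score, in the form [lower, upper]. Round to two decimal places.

r_full = 2·0.54 / (1 + 0.54) ≈ 0.7013
The standard error of measurement is 4.5000·√(1 − 0.7013) ≈ 4.5000·0.5465 ≈ 2.4594.
Half-width = 1.96·2.4594 ≈ 4.8204
CI = 24 ± 4.8204 → [19.1796, 28.8204]

[19.18, 28.82]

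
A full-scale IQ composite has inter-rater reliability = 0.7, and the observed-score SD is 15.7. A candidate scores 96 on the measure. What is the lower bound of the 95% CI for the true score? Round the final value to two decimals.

79.15

SEM = 15.70000·√(1 − 0.70000) ≃ 8.59924
Half-width = 1.96·8.59924 ≃ 16.85452
Lower bound: 96 − 16.85452 = 79.14548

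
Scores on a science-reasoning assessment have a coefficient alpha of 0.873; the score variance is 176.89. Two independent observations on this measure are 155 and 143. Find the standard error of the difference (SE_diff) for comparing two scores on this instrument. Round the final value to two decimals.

SD = √176.89 ≈ 13.300
SEM = 13.300×√(1 − 0.873) ≈ 4.740
SE_diff = SEM × √2 ≈ 4.740 × 1.414 ≈ 6.703

6.70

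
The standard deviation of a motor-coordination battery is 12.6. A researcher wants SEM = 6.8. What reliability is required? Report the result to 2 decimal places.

Required reliability = 1 − (SEM/SD)² = 1 − 0.291 ≃ 0.709

0.71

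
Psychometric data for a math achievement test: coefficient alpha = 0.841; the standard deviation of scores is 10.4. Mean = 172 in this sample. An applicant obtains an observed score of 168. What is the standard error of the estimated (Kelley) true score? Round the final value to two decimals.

3.80

SE_est = SD * √(r(1 − r)) = 10.40000 * √0.13372 ≈ 10.40000 * 0.36568 ≈ 3.80303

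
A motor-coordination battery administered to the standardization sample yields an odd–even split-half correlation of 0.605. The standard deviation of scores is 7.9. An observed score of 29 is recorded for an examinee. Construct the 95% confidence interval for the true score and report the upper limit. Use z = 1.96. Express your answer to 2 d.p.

Full-length reliability (Spearman-Brown) = 2(0.605)/(1+0.605) ≃ 0.754
SEM = 7.900 * √(1 − 0.754) = 7.900 * √0.246 ≃ 7.900 * 0.496 ≃ 3.919
Half-width = 1.96*3.919 ≃ 7.681
Upper bound: 29 + 7.681 = 36.681

36.68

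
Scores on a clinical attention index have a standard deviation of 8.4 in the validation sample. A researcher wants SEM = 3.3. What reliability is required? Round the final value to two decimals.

r = 1 − (3.3000/8.4)² ≈ 1 − 0.1543 ≈ 0.8457

0.85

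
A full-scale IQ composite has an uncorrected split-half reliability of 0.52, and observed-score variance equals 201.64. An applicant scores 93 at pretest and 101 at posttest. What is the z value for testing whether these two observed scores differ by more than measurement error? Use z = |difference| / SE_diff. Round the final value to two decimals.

σ = 201.64^(1/2) = 14.2000
Spearman-Brown: r = 2(0.52) / (1 + 0.52) = 1.0400 / 1.5200 ≈ 0.6842
SEM = 14.2000 * √(1 − 0.6842) = 14.2000 * √0.3158 ≈ 14.2000 * 0.5620 ≈ 7.9797
SE_diff = √2 * SEM ≈ 11.2850
z = |93 − 101| / 11.2850 = 8 / 11.2850 ≈ 0.7089

0.71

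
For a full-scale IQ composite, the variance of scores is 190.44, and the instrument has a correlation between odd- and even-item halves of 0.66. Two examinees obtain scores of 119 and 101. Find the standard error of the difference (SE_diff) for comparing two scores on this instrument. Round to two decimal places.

σ = 190.44^(1/2) = 13.800
Spearman-Brown: r = 2(0.66) / (1 + 0.66) = 1.320 / 1.660 ≈ 0.795
The standard error of measurement is 13.800·√(1 − 0.795) ≈ 13.800·0.453 ≈ 6.245.
SE_diff = √2 · SEM ≈ 8.832

8.83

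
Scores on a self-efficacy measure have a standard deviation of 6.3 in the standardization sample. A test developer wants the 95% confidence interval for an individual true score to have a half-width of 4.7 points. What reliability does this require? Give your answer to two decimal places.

0.86

SEM needed = half-width / z = 4.7/1.96 ≈ 2.3980
r = 1 − (SEM / SD)² = 1 − (2.3980 / 6.3)² ≈ 1 − 0.1449 ≈ 0.8551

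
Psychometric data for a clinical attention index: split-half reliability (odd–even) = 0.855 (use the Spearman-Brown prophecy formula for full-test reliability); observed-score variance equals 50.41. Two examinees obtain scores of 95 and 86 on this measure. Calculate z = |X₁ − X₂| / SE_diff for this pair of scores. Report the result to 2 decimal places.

3.21

SD = √50.41 = 7.1000
r_full = 2·0.855 / (1 + 0.855) ≈ 0.9218
SEM = 7.1000*√(1 − 0.9218) ≈ 1.9850
SE_diff = √2 * SEM ≈ 2.8073
z = |95 − 86| / 2.8073 = 9 / 2.8073 ≈ 3.2060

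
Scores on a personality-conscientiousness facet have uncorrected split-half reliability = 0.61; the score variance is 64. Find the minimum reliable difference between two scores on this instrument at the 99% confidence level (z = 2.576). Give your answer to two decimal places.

14.34

σ = 64^(1/2) = 8.000
r_full = 2·0.61 / (1 + 0.61) ≈ 0.758
SEM = 8.000 × √(1 − 0.758) = 8.000 × √0.242 ≈ 8.000 × 0.492 ≈ 3.937
Standard error of the difference = 3.937·√2 ≈ 5.568
Smallest detectable difference = 2.576×5.568 ≈ 14.344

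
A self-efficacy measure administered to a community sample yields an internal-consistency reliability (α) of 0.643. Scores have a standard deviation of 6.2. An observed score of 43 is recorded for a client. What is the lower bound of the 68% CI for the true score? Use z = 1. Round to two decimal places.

SEM = 6.2000×√(1 − 0.6430) ≈ 3.7045
Half-width = 1×3.7045 ≈ 3.7045
Lower bound: 43 − 3.7045 = 39.2955

39.30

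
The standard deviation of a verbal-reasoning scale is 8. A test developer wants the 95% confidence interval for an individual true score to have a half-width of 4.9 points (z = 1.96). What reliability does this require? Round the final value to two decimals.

0.90

SEM needed = half-width / z = 4.9/1.96 ≈ 2.500
r = 1 − (2.500/8)² ≈ 1 − 0.098 ≈ 0.902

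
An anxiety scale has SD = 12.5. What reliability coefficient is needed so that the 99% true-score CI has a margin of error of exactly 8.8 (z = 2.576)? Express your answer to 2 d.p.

Required SEM = 8.8 / 2.576 ≈ 3.41615
Required reliability = 1 − (SEM/SD)² = 1 − 0.07469 ≈ 0.92531

0.93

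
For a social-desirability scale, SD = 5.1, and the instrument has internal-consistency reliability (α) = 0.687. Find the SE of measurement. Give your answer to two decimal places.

2.85

SEM = 5.100*√(1 − 0.687) ≈ 2.853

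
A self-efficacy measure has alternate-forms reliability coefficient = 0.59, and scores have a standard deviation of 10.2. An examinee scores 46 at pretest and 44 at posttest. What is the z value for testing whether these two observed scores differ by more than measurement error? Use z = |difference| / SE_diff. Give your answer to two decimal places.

SEM = 10.2000 * √(1 − 0.5900) = 10.2000 * √0.4100 ≈ 10.2000 * 0.6403 ≈ 6.5312
SE_diff = SEM * √2 ≈ 6.5312 * 1.4142 ≈ 9.2365
z = 2 / 9.2365 ≈ 0.2165

0.22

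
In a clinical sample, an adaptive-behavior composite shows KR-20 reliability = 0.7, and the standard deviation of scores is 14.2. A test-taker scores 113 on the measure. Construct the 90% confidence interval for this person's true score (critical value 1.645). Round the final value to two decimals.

[100.21, 125.79]

The standard error of measurement is 14.2000·√(1 − 0.7000) ≈ 14.2000·0.5477 ≈ 7.7777.
Half-width = 1.645·7.7777 ≈ 12.7943
Interval: (100.2057, 125.7943)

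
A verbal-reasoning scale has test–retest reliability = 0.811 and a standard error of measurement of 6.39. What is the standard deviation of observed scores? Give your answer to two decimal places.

σ = SEM·(1 − r)^(−1/2) ≃ 6.39×2.30022 ≃ 14.69840

14.70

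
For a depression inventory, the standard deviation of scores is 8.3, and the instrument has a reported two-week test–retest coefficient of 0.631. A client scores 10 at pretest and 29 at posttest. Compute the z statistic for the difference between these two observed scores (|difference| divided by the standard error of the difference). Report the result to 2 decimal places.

The standard error of measurement is 8.3000·√(1 − 0.6310) ≃ 8.3000·0.6075 ≃ 5.0419.
SE_diff = √2 · SEM ≃ 7.1303
z = 19 / 7.1303 ≃ 2.6647

2.66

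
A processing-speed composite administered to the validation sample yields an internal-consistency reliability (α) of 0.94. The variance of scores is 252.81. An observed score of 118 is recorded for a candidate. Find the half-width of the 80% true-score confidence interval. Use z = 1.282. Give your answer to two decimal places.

SD = √252.81 ≈ 15.900
SEM = 15.900*√(1 − 0.940) ≈ 3.895
Half-width = 1.282*3.895 ≈ 4.993

4.99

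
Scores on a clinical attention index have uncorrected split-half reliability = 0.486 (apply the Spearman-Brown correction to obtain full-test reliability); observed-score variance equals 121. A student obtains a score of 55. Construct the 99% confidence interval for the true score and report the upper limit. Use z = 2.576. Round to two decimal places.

71.67

σ = 121^(1/2) = 11.0000
Full-length reliability (Spearman-Brown) = 2(0.486)/(1+0.486) ≈ 0.6541
SEM = 11.0000 · √(1 − 0.6541) = 11.0000 · √0.3459 ≈ 11.0000 · 0.5881 ≈ 6.4694
2.576 · SEM ≈ 16.6652
Upper bound: 55 + 16.6652 = 71.6652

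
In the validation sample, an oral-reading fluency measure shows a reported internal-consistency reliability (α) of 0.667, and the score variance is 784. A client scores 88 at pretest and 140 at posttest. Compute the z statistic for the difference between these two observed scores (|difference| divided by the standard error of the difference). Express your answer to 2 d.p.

σ = 784^(1/2) = 28.00000
The standard error of measurement is 28.00000×√(1 − 0.66700) ≈ 28.00000×0.57706 ≈ 16.15772.
SE_diff = SEM × √2 ≈ 16.15772 × 1.41421 ≈ 22.85047
z = 52 / 22.85047 ≈ 2.27566

2.28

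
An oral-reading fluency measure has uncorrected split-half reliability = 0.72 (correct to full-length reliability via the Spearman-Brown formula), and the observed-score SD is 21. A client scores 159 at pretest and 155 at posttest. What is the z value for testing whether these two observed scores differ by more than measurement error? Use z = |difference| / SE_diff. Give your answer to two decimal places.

0.33

Spearman-Brown: r = 2(0.72) / (1 + 0.72) = 1.440 / 1.720 ≃ 0.837
SEM = 21.000 · √(1 − 0.837) = 21.000 · √0.163 ≃ 21.000 · 0.403 ≃ 8.473
SE_diff = √2 · SEM ≃ 11.983
z = |159 − 155| / 11.983 = 4 / 11.983 ≃ 0.334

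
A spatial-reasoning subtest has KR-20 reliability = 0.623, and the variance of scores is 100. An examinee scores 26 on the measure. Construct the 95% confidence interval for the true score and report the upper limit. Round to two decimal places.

σ = 100^(1/2) = 10.000
SEM = 10.000 × √(1 − 0.623) = 10.000 × √0.377 ≈ 10.000 × 0.614 ≈ 6.140
1.96 × SEM ≈ 12.034
Upper limit = 26 + 12.034 ≈ 38.034

38.03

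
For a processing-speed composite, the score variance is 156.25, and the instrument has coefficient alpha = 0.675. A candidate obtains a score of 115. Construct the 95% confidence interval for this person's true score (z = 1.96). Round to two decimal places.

SD = √156.25 ≈ 12.500
SEM = 12.500×√(1 − 0.675) ≈ 7.126
1.96 × SEM ≈ 13.967
Interval: (101.033, 128.967)

[101.03, 128.97]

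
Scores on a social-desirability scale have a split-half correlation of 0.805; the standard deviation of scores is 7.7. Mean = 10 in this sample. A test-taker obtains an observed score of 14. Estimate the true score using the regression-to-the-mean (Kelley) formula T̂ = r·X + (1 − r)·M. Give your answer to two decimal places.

r_full = 2·0.805 / (1 + 0.805) ≈ 0.8920
Estimated true score = 0.8920*14 + (1 − 0.8920)*10 ≈ 13.5679

13.57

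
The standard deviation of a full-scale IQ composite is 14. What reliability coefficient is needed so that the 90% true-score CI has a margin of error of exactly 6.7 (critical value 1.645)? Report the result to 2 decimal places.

Required SEM = 6.7 / 1.645 ≈ 4.073
r = 1 − (4.073/14)² ≈ 1 − 0.085 ≈ 0.915

0.92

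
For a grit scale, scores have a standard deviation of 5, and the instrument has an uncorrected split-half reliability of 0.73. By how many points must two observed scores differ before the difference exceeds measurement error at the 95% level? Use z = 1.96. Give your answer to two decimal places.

Spearman-Brown: r = 2(0.73) / (1 + 0.73) = 1.460 / 1.730 ≈ 0.844
SEM = 5.000 · √(1 − 0.844) = 5.000 · √0.156 ≈ 5.000 · 0.395 ≈ 1.975
SE_diff = √2 · SEM ≈ 2.793
Smallest detectable difference = 1.96·2.793 ≈ 5.475

5.48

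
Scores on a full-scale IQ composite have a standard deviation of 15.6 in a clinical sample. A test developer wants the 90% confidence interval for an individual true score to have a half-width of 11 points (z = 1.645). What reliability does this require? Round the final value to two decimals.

SEM needed = half-width / z = 11/1.645 ≃ 6.6869
r = 1 − (SEM / SD)² = 1 − (6.6869 / 15.6)² ≃ 1 − 0.1837 ≃ 0.8163

0.82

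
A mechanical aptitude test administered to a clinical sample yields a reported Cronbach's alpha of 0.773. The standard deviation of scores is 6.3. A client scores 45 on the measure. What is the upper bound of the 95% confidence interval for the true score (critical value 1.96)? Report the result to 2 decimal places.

SEM = 6.3000 × √(1 − 0.7730) = 6.3000 × √0.2270 ≈ 6.3000 × 0.4764 ≈ 3.0016
1.96 × SEM ≈ 5.8831
Upper limit = 45 + 5.8831 ≈ 50.8831

50.88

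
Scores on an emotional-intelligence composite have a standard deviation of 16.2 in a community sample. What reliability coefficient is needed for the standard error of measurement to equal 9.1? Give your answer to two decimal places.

r = 1 − (SEM / SD)² = 1 − (9.1000 / 16.2)² ≈ 1 − 0.3155 ≈ 0.6845

0.68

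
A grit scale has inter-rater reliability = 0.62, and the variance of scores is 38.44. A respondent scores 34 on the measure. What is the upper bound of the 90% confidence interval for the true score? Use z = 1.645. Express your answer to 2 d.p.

40.29

SD = √38.44 = 6.200
SEM = 6.200*√(1 − 0.620) ≈ 3.822
Half-width = 1.645*3.822 ≈ 6.287
Upper bound: 34 + 6.287 = 40.287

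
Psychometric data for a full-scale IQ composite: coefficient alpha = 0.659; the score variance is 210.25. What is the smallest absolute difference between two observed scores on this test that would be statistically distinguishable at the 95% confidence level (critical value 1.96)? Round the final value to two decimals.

23.47

SD = √210.25 ≈ 14.50000
The standard error of measurement is 14.50000·√(1 − 0.65900) ≈ 14.50000·0.58395 ≈ 8.46730.
Standard error of the difference = 8.46730·√2 ≈ 11.97458
Minimum reliable difference = 1.96 · SE_diff ≈ 1.96 · 11.97458 ≈ 23.47017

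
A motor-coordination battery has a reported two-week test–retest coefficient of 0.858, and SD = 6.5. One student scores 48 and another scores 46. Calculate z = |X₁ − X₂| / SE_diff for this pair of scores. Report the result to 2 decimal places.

0.58

The standard error of measurement is 6.5000·√(1 − 0.8580) ≈ 6.5000·0.3768 ≈ 2.4494.
SE_diff = √2 · SEM ≈ 3.4640
z = |48 − 46| / 3.4640 = 2 / 3.4640 ≈ 0.5774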